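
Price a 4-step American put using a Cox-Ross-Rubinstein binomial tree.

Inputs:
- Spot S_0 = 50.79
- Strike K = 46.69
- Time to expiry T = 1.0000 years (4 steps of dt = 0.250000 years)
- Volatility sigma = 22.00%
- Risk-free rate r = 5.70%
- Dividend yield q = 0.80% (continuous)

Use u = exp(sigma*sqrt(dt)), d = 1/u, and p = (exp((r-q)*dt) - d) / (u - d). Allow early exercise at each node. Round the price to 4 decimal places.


dt = T/N = 0.250000
u = exp(sigma*sqrt(dt)) = 1.116278; d = 1/u = 0.895834
p = (exp((r-q)*dt) - d) / (u - d) = 0.528439
Discount per step: exp(-r*dt) = 0.985851
Stock lattice S(k, i) with i counting down-moves:
  k=0: S(0,0) = 50.7900
  k=1: S(1,0) = 56.6958; S(1,1) = 45.4994
  k=2: S(2,0) = 63.2882; S(2,1) = 50.7900; S(2,2) = 40.7599
  k=3: S(3,0) = 70.6473; S(3,1) = 56.6958; S(3,2) = 45.4994; S(3,3) = 36.5141
  k=4: S(4,0) = 78.8620; S(4,1) = 63.2882; S(4,2) = 50.7900; S(4,3) = 40.7599; S(4,4) = 32.7106
Terminal payoffs V(N, i) = max(K - S_T, 0):
  V(4,0) = 0.000000; V(4,1) = 0.000000; V(4,2) = 0.000000; V(4,3) = 5.930070; V(4,4) = 13.979390
Backward induction: V(k, i) = exp(-r*dt) * [p * V(k+1, i) + (1-p) * V(k+1, i+1)]; then take max(V_cont, immediate exercise) for American.
  V(3,0) = exp(-r*dt) * [p*0.000000 + (1-p)*0.000000] = 0.000000; exercise = 0.000000; V(3,0) = max -> 0.000000
  V(3,1) = exp(-r*dt) * [p*0.000000 + (1-p)*0.000000] = 0.000000; exercise = 0.000000; V(3,1) = max -> 0.000000
  V(3,2) = exp(-r*dt) * [p*0.000000 + (1-p)*5.930070] = 2.756823; exercise = 1.190584; V(3,2) = max -> 2.756823
  V(3,3) = exp(-r*dt) * [p*5.930070 + (1-p)*13.979390] = 9.588204; exercise = 10.175864; V(3,3) = max -> 10.175864
  V(2,0) = exp(-r*dt) * [p*0.000000 + (1-p)*0.000000] = 0.000000; exercise = 0.000000; V(2,0) = max -> 0.000000
  V(2,1) = exp(-r*dt) * [p*0.000000 + (1-p)*2.756823] = 1.281616; exercise = 0.000000; V(2,1) = max -> 1.281616
  V(2,2) = exp(-r*dt) * [p*2.756823 + (1-p)*10.175864] = 6.166846; exercise = 5.930070; V(2,2) = max -> 6.166846
  V(1,0) = exp(-r*dt) * [p*0.000000 + (1-p)*1.281616] = 0.595809; exercise = 0.000000; V(1,0) = max -> 0.595809
  V(1,1) = exp(-r*dt) * [p*1.281616 + (1-p)*6.166846] = 3.534571; exercise = 1.190584; V(1,1) = max -> 3.534571
  V(0,0) = exp(-r*dt) * [p*0.595809 + (1-p)*3.534571] = 1.953576; exercise = 0.000000; V(0,0) = max -> 1.953576

Answer: Price = V(0,0) = 1.9536


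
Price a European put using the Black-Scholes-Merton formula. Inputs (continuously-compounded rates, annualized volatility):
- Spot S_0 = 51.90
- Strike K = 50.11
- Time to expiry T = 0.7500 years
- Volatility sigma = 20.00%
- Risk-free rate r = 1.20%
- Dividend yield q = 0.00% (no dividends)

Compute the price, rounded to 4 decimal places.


d1 = (ln(S/K) + (r - q + 0.5*sigma^2) * T) / (sigma * sqrt(T)) = 0.34120362
d2 = d1 - sigma * sqrt(T) = 0.16799854
exp(-rT) = 0.99104038; exp(-qT) = 1.00000000
P = K * exp(-rT) * N(-d2) - S_0 * exp(-qT) * N(-d1)
N(-d1) = 0.36647515; N(-d2) = 0.43329221
P = 50.1100 * 0.99104038 * 0.43329221 - 51.9000 * 1.00000000 * 0.36647515 = 2.4977

Answer: Price = 2.4977


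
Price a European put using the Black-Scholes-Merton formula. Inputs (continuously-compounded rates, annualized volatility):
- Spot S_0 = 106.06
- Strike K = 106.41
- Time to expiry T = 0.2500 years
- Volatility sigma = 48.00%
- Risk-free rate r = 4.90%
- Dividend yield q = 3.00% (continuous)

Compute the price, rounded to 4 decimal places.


Answer: Price = 9.9711

Derivation:
d1 = (ln(S/K) + (r - q + 0.5*sigma^2) * T) / (sigma * sqrt(T)) = 0.12606423
d2 = d1 - sigma * sqrt(T) = -0.11393577
exp(-rT) = 0.98782473; exp(-qT) = 0.99252805
P = K * exp(-rT) * N(-d2) - S_0 * exp(-qT) * N(-d1)
N(-d1) = 0.44984054; N(-d2) = 0.54535565
P = 106.4100 * 0.98782473 * 0.54535565 - 106.0600 * 0.99252805 * 0.44984054 = 9.9711


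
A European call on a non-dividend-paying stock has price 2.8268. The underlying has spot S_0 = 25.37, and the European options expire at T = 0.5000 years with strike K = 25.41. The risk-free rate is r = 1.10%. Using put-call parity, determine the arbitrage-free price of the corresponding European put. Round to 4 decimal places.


Answer: Put price = 2.7274

Derivation:
Put-call parity: C - P = S_0 * exp(-qT) - K * exp(-rT).
S_0 * exp(-qT) = 25.3700 * 1.00000000 = 25.37000000
K * exp(-rT) = 25.4100 * 0.99451510 = 25.27062862
P = C - S*exp(-qT) + K*exp(-rT)
P = 2.8268 - 25.37000000 + 25.27062862 = 2.7274


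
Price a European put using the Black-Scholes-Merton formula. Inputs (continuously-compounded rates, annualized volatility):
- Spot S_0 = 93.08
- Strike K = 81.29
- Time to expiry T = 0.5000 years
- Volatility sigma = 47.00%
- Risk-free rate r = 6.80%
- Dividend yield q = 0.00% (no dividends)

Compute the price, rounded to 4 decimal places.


Answer: Price = 5.4969

Derivation:
d1 = (ln(S/K) + (r - q + 0.5*sigma^2) * T) / (sigma * sqrt(T)) = 0.67599809
d2 = d1 - sigma * sqrt(T) = 0.34365790
exp(-rT) = 0.96657150; exp(-qT) = 1.00000000
P = K * exp(-rT) * N(-d2) - S_0 * exp(-qT) * N(-d1)
N(-d1) = 0.24952093; N(-d2) = 0.36555179
P = 81.2900 * 0.96657150 * 0.36555179 - 93.0800 * 1.00000000 * 0.24952093 = 5.4969


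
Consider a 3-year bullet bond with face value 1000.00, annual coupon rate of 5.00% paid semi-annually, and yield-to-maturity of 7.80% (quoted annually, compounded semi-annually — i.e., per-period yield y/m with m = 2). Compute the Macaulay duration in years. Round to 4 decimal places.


Answer: Macaulay duration = 2.8147 years

Derivation:
Coupon per period c = face * coupon_rate / m = 25.000000
Periods per year m = 2; per-period yield y/m = 0.039000
Number of cashflows N = 6
Cashflows (t years, CF_t, discount factor 1/(1+y/m)^(m*t), PV):
  t = 0.5000: CF_t = 25.000000, DF = 0.962464, PV = 24.061598
  t = 1.0000: CF_t = 25.000000, DF = 0.926337, PV = 23.158419
  t = 1.5000: CF_t = 25.000000, DF = 0.891566, PV = 22.289143
  t = 2.0000: CF_t = 25.000000, DF = 0.858100, PV = 21.452495
  t = 2.5000: CF_t = 25.000000, DF = 0.825890, PV = 20.647253
  t = 3.0000: CF_t = 1025.000000, DF = 0.794889, PV = 814.761652
Price P = sum_t PV_t = 926.370560
Macaulay numerator sum_t t * PV_t:
  t * PV_t at t = 0.5000: 12.030799
  t * PV_t at t = 1.0000: 23.158419
  t * PV_t at t = 1.5000: 33.433714
  t * PV_t at t = 2.0000: 42.904991
  t * PV_t at t = 2.5000: 51.618131
  t * PV_t at t = 3.0000: 2444.284956
Macaulay duration D = (sum_t t * PV_t) / P = 2607.431011 / 926.370560 = 2.814674


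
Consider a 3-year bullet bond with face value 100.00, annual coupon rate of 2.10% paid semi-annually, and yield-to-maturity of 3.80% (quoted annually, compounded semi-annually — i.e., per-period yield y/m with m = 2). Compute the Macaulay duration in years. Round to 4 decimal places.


Coupon per period c = face * coupon_rate / m = 1.050000
Periods per year m = 2; per-period yield y/m = 0.019000
Number of cashflows N = 6
Cashflows (t years, CF_t, discount factor 1/(1+y/m)^(m*t), PV):
  t = 0.5000: CF_t = 1.050000, DF = 0.981354, PV = 1.030422
  t = 1.0000: CF_t = 1.050000, DF = 0.963056, PV = 1.011209
  t = 1.5000: CF_t = 1.050000, DF = 0.945099, PV = 0.992354
  t = 2.0000: CF_t = 1.050000, DF = 0.927477, PV = 0.973851
  t = 2.5000: CF_t = 1.050000, DF = 0.910184, PV = 0.955693
  t = 3.0000: CF_t = 101.050000, DF = 0.893213, PV = 90.259145
Price P = sum_t PV_t = 95.222674
Macaulay numerator sum_t t * PV_t:
  t * PV_t at t = 0.5000: 0.515211
  t * PV_t at t = 1.0000: 1.011209
  t * PV_t at t = 1.5000: 1.488531
  t * PV_t at t = 2.0000: 1.947702
  t * PV_t at t = 2.5000: 2.389232
  t * PV_t at t = 3.0000: 270.777434
Macaulay duration D = (sum_t t * PV_t) / P = 278.129320 / 95.222674 = 2.920831

Answer: Macaulay duration = 2.9208 years


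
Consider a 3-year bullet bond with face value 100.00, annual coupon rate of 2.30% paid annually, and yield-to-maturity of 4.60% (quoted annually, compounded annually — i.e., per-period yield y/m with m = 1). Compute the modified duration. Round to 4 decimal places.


Coupon per period c = face * coupon_rate / m = 2.300000
Periods per year m = 1; per-period yield y/m = 0.046000
Number of cashflows N = 3
Cashflows (t years, CF_t, discount factor 1/(1+y/m)^(m*t), PV):
  t = 1.0000: CF_t = 2.300000, DF = 0.956023, PV = 2.198853
  t = 2.0000: CF_t = 2.300000, DF = 0.913980, PV = 2.102154
  t = 3.0000: CF_t = 102.300000, DF = 0.873786, PV = 89.388280
Price P = sum_t PV_t = 93.689286
First compute Macaulay numerator sum_t t * PV_t:
  t * PV_t at t = 1.0000: 2.198853
  t * PV_t at t = 2.0000: 4.204307
  t * PV_t at t = 3.0000: 268.164840
Macaulay duration D = 274.568000 / 93.689286 = 2.930623
Modified duration = D / (1 + y/m) = 2.930623 / (1 + 0.046000) = 2.801743

Answer: Modified duration = 2.8017


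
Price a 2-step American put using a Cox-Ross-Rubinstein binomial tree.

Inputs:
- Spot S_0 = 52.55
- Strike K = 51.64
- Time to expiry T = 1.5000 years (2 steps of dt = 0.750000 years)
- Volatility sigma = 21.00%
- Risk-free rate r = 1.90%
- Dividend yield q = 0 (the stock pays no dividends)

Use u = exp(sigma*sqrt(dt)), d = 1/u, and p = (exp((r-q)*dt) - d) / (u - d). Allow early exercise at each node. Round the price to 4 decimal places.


Answer: Price = V(0,0) = 3.9059

Derivation:
dt = T/N = 0.750000
u = exp(sigma*sqrt(dt)) = 1.199453; d = 1/u = 0.833714
p = (exp((r-q)*dt) - d) / (u - d) = 0.493900
Discount per step: exp(-r*dt) = 0.985851
Stock lattice S(k, i) with i counting down-moves:
  k=0: S(0,0) = 52.5500
  k=1: S(1,0) = 63.0312; S(1,1) = 43.8116
  k=2: S(2,0) = 75.6030; S(2,1) = 52.5500; S(2,2) = 36.5264
Terminal payoffs V(N, i) = max(K - S_T, 0):
  V(2,0) = 0.000000; V(2,1) = 0.000000; V(2,2) = 15.113631
Backward induction: V(k, i) = exp(-r*dt) * [p * V(k+1, i) + (1-p) * V(k+1, i+1)]; then take max(V_cont, immediate exercise) for American.
  V(1,0) = exp(-r*dt) * [p*0.000000 + (1-p)*0.000000] = 0.000000; exercise = 0.000000; V(1,0) = max -> 0.000000
  V(1,1) = exp(-r*dt) * [p*0.000000 + (1-p)*15.113631] = 7.540788; exercise = 7.828350; V(1,1) = max -> 7.828350
  V(0,0) = exp(-r*dt) * [p*0.000000 + (1-p)*7.828350] = 3.905873; exercise = 0.000000; V(0,0) = max -> 3.905873


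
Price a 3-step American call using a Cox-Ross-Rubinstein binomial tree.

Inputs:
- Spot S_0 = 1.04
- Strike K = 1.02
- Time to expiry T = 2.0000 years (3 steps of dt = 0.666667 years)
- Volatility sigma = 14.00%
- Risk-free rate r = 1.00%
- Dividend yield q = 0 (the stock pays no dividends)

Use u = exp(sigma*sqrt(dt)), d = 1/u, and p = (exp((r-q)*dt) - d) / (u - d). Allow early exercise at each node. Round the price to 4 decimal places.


dt = T/N = 0.666667
u = exp(sigma*sqrt(dt)) = 1.121099; d = 1/u = 0.891982
p = (exp((r-q)*dt) - d) / (u - d) = 0.500648
Discount per step: exp(-r*dt) = 0.993356
Stock lattice S(k, i) with i counting down-moves:
  k=0: S(0,0) = 1.0400
  k=1: S(1,0) = 1.1659; S(1,1) = 0.9277
  k=2: S(2,0) = 1.3071; S(2,1) = 1.0400; S(2,2) = 0.8275
  k=3: S(3,0) = 1.4654; S(3,1) = 1.1659; S(3,2) = 0.9277; S(3,3) = 0.7381
Terminal payoffs V(N, i) = max(S_T - K, 0):
  V(3,0) = 0.445431; V(3,1) = 0.145943; V(3,2) = 0.000000; V(3,3) = 0.000000
Backward induction: V(k, i) = exp(-r*dt) * [p * V(k+1, i) + (1-p) * V(k+1, i+1)]; then take max(V_cont, immediate exercise) for American.
  V(2,0) = exp(-r*dt) * [p*0.445431 + (1-p)*0.145943] = 0.293915; exercise = 0.287138; V(2,0) = max -> 0.293915
  V(2,1) = exp(-r*dt) * [p*0.145943 + (1-p)*0.000000] = 0.072581; exercise = 0.020000; V(2,1) = max -> 0.072581
  V(2,2) = exp(-r*dt) * [p*0.000000 + (1-p)*0.000000] = 0.000000; exercise = 0.000000; V(2,2) = max -> 0.000000
  V(1,0) = exp(-r*dt) * [p*0.293915 + (1-p)*0.072581] = 0.182173; exercise = 0.145943; V(1,0) = max -> 0.182173
  V(1,1) = exp(-r*dt) * [p*0.072581 + (1-p)*0.000000] = 0.036096; exercise = 0.000000; V(1,1) = max -> 0.036096
  V(0,0) = exp(-r*dt) * [p*0.182173 + (1-p)*0.036096] = 0.108503; exercise = 0.020000; V(0,0) = max -> 0.108503

Answer: Price = V(0,0) = 0.1085


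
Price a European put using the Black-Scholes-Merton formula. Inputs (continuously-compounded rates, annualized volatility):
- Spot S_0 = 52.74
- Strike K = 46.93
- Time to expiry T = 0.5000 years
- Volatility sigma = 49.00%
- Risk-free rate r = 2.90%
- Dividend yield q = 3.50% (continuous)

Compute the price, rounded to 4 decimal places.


d1 = (ln(S/K) + (r - q + 0.5*sigma^2) * T) / (sigma * sqrt(T)) = 0.50144564
d2 = d1 - sigma * sqrt(T) = 0.15496332
exp(-rT) = 0.98560462; exp(-qT) = 0.98265224
P = K * exp(-rT) * N(-d2) - S_0 * exp(-qT) * N(-d1)
N(-d1) = 0.30802876; N(-d2) = 0.43842512
P = 46.9300 * 0.98560462 * 0.43842512 - 52.7400 * 0.98265224 * 0.30802876 = 4.3155

Answer: Price = 4.3155


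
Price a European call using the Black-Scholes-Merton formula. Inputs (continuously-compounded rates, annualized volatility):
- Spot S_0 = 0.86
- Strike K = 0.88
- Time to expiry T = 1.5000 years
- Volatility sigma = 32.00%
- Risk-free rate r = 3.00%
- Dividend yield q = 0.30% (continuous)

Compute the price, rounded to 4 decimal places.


Answer: Price = 0.1394

Derivation:
d1 = (ln(S/K) + (r - q + 0.5*sigma^2) * T) / (sigma * sqrt(T)) = 0.24063808
d2 = d1 - sigma * sqrt(T) = -0.15128028
exp(-rT) = 0.95599748; exp(-qT) = 0.99551011
C = S_0 * exp(-qT) * N(d1) - K * exp(-rT) * N(d2)
N(d1) = 0.59508218; N(d2) = 0.43987731
C = 0.8600 * 0.99551011 * 0.59508218 - 0.8800 * 0.95599748 * 0.43987731 = 0.1394


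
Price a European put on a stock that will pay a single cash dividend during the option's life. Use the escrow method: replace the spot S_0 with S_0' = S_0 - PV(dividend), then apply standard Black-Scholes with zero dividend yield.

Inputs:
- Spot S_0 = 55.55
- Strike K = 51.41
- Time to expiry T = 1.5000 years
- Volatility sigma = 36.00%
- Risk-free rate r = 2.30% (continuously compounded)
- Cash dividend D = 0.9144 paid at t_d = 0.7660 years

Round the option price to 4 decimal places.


Answer: Price = 6.8180

Derivation:
PV(D) = D * exp(-r * t_d) = 0.9144 * 0.98253629 = 0.89843118
S_0' = S_0 - PV(D) = 55.5500 - 0.89843118 = 54.65156882
d1 = (ln(S_0'/K) + (r + sigma^2/2)*T) / (sigma*sqrt(T)) = 0.43738183
d2 = d1 - sigma*sqrt(T) = -0.00352632
exp(-rT) = 0.96608834
N(-d1) = 0.33091723; N(-d2) = 0.50140680
P = K * exp(-rT) * N(-d2) - S_0' * N(-d1) = 51.4100 * 0.96608834 * 0.50140680 - 54.65156882 * 0.33091723 = 6.8180


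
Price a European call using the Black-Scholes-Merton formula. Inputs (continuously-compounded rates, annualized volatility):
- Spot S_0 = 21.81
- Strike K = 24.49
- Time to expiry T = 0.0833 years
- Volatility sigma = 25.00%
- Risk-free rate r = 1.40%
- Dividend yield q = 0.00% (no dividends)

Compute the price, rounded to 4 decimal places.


d1 = (ln(S/K) + (r - q + 0.5*sigma^2) * T) / (sigma * sqrt(T)) = -1.55398764
d2 = d1 - sigma * sqrt(T) = -1.62614199
exp(-rT) = 0.99883448; exp(-qT) = 1.00000000
C = S_0 * exp(-qT) * N(d1) - K * exp(-rT) * N(d2)
N(d1) = 0.06009368; N(d2) = 0.05195973
C = 21.8100 * 1.00000000 * 0.06009368 - 24.4900 * 0.99883448 * 0.05195973 = 0.0396

Answer: Price = 0.0396


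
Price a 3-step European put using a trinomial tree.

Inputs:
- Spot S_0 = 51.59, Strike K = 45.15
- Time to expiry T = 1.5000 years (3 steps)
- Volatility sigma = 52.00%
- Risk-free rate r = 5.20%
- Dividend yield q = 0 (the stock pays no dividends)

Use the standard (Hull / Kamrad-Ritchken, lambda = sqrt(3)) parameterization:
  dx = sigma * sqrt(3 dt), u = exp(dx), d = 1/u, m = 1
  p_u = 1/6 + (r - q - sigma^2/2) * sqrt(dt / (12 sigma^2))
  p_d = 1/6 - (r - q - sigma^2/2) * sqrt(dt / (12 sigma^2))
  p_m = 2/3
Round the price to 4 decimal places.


dt = T/N = 0.500000; dx = sigma*sqrt(3*dt) = 0.636867
u = exp(dx) = 1.890549; d = 1/u = 0.528947
p_u = 0.134007, p_m = 0.666667, p_d = 0.199327
Discount per step: exp(-r*dt) = 0.974335
Stock lattice S(k, j) with j the centered position index:
  k=0: S(0,+0) = 51.5900
  k=1: S(1,-1) = 27.2884; S(1,+0) = 51.5900; S(1,+1) = 97.5334
  k=2: S(2,-2) = 14.4341; S(2,-1) = 27.2884; S(2,+0) = 51.5900; S(2,+1) = 97.5334; S(2,+2) = 184.3917
  k=3: S(3,-3) = 7.6349; S(3,-2) = 14.4341; S(3,-1) = 27.2884; S(3,+0) = 51.5900; S(3,+1) = 97.5334; S(3,+2) = 184.3917; S(3,+3) = 348.6016
Terminal payoffs V(N, j) = max(K - S_T, 0):
  V(3,-3) = 37.515130; V(3,-2) = 30.715904; V(3,-1) = 17.861632; V(3,+0) = 0.000000; V(3,+1) = 0.000000; V(3,+2) = 0.000000; V(3,+3) = 0.000000
Backward induction: V(k, j) = exp(-r*dt) * [p_u * V(k+1, j+1) + p_m * V(k+1, j) + p_d * V(k+1, j-1)]
  V(2,-2) = exp(-r*dt) * [p_u*17.861632 + p_m*30.715904 + p_d*37.515130] = 29.569716
  V(2,-1) = exp(-r*dt) * [p_u*0.000000 + p_m*17.861632 + p_d*30.715904] = 17.567505
  V(2,+0) = exp(-r*dt) * [p_u*0.000000 + p_m*0.000000 + p_d*17.861632] = 3.468922
  V(2,+1) = exp(-r*dt) * [p_u*0.000000 + p_m*0.000000 + p_d*0.000000] = 0.000000
  V(2,+2) = exp(-r*dt) * [p_u*0.000000 + p_m*0.000000 + p_d*0.000000] = 0.000000
  V(1,-1) = exp(-r*dt) * [p_u*3.468922 + p_m*17.567505 + p_d*29.569716] = 17.606779
  V(1,+0) = exp(-r*dt) * [p_u*0.000000 + p_m*3.468922 + p_d*17.567505] = 5.665062
  V(1,+1) = exp(-r*dt) * [p_u*0.000000 + p_m*0.000000 + p_d*3.468922] = 0.673702
  V(0,+0) = exp(-r*dt) * [p_u*0.673702 + p_m*5.665062 + p_d*17.606779] = 7.187170

Answer: Price = V(0,0) = 7.1872


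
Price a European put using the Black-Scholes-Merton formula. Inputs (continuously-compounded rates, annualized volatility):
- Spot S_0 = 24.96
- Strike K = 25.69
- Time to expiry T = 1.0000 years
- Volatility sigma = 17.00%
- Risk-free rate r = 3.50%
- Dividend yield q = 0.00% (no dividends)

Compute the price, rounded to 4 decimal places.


d1 = (ln(S/K) + (r - q + 0.5*sigma^2) * T) / (sigma * sqrt(T)) = 0.12131019
d2 = d1 - sigma * sqrt(T) = -0.04868981
exp(-rT) = 0.96560542; exp(-qT) = 1.00000000
P = K * exp(-rT) * N(-d2) - S_0 * exp(-qT) * N(-d1)
N(-d1) = 0.45172267; N(-d2) = 0.51941675
P = 25.6900 * 0.96560542 * 0.51941675 - 24.9600 * 1.00000000 * 0.45172267 = 1.6099

Answer: Price = 1.6099


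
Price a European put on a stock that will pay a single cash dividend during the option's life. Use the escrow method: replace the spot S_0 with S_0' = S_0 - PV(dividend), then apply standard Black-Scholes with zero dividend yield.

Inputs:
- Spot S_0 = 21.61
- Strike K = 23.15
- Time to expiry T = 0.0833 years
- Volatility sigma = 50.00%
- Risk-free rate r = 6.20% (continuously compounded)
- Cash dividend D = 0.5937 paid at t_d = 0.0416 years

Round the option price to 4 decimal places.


PV(D) = D * exp(-r * t_d) = 0.5937 * 0.99742412 = 0.59217070
S_0' = S_0 - PV(D) = 21.6100 - 0.59217070 = 21.01782930
d1 = (ln(S_0'/K) + (r + sigma^2/2)*T) / (sigma*sqrt(T)) = -0.56161957
d2 = d1 - sigma*sqrt(T) = -0.70592827
exp(-rT) = 0.99484871
N(-d1) = 0.71281238; N(-d2) = 0.75988363
P = K * exp(-rT) * N(-d2) - S_0' * N(-d1) = 23.1500 * 0.99484871 * 0.75988363 - 21.01782930 * 0.71281238 = 2.5189

Answer: Price = 2.5189


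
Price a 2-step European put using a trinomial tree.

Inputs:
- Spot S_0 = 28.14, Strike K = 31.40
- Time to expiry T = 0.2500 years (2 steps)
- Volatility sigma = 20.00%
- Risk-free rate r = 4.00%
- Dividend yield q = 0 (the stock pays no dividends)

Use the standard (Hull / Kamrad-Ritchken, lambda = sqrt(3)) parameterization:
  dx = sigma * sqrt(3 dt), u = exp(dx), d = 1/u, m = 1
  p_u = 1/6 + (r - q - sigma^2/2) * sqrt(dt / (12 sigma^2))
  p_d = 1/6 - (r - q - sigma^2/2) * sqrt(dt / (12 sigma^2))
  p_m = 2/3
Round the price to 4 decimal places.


dt = T/N = 0.125000; dx = sigma*sqrt(3*dt) = 0.122474
u = exp(dx) = 1.130290; d = 1/u = 0.884728
p_u = 0.176873, p_m = 0.666667, p_d = 0.156460
Discount per step: exp(-r*dt) = 0.995012
Stock lattice S(k, j) with j the centered position index:
  k=0: S(0,+0) = 28.1400
  k=1: S(1,-1) = 24.8963; S(1,+0) = 28.1400; S(1,+1) = 31.8064
  k=2: S(2,-2) = 22.0264; S(2,-1) = 24.8963; S(2,+0) = 28.1400; S(2,+1) = 31.8064; S(2,+2) = 35.9504
Terminal payoffs V(N, j) = max(K - S_T, 0):
  V(2,-2) = 9.373570; V(2,-1) = 6.503741; V(2,+0) = 3.260000; V(2,+1) = 0.000000; V(2,+2) = 0.000000
Backward induction: V(k, j) = exp(-r*dt) * [p_u * V(k+1, j+1) + p_m * V(k+1, j) + p_d * V(k+1, j-1)]
  V(1,-1) = exp(-r*dt) * [p_u*3.260000 + p_m*6.503741 + p_d*9.373570] = 6.347210
  V(1,+0) = exp(-r*dt) * [p_u*0.000000 + p_m*3.260000 + p_d*6.503741] = 3.174997
  V(1,+1) = exp(-r*dt) * [p_u*0.000000 + p_m*0.000000 + p_d*3.260000] = 0.507517
  V(0,+0) = exp(-r*dt) * [p_u*0.507517 + p_m*3.174997 + p_d*6.347210] = 3.183560

Answer: Price = V(0,0) = 3.1836


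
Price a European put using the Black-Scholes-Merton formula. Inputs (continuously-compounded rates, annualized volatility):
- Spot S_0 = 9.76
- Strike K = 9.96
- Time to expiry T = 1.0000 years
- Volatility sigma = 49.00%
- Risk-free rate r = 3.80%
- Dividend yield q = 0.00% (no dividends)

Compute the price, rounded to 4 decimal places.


d1 = (ln(S/K) + (r - q + 0.5*sigma^2) * T) / (sigma * sqrt(T)) = 0.28115373
d2 = d1 - sigma * sqrt(T) = -0.20884627
exp(-rT) = 0.96271294; exp(-qT) = 1.00000000
P = K * exp(-rT) * N(-d2) - S_0 * exp(-qT) * N(-d1)
N(-d1) = 0.38929625; N(-d2) = 0.58271587
P = 9.9600 * 0.96271294 * 0.58271587 - 9.7600 * 1.00000000 * 0.38929625 = 1.7879

Answer: Price = 1.7879


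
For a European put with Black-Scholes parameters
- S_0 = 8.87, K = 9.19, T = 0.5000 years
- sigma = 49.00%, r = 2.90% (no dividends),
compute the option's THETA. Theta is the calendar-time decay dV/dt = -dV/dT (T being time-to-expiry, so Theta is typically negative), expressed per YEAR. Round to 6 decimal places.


d1 = 0.1128018874; d2 = -0.2336804354
phi(d1) = 0.3964122134; exp(-qT) = 1.0000000000; exp(-rT) = 0.9856046187
Theta = -S*exp(-qT)*phi(d1)*sigma/(2*sqrt(T)) + r*K*exp(-rT)*N(-d2) - q*S*exp(-qT)*N(-d1)
N(-d1) = 0.4550938110; N(-d2) = 0.5923834612; sqrt(T) = 0.7071067812
Term 1 = -8.8700 * 1.0000000000 * 0.3964122134 * 0.4900 / (2 * 0.7071067812) = -1.2182929431
Term 2 = 0.0290 * 9.1900 * 0.9856046187 * 0.5923834612 = 0.1556034294
Term 3 = 0 (no dividend yield, q = 0)
Theta = -1.2182929431 + (0.1556034294) + (0.0000000000) = -1.062690

Answer: Theta = -1.062690


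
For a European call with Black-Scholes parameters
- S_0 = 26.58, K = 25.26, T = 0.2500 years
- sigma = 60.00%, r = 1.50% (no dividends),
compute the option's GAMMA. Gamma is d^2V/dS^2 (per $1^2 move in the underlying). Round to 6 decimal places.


Answer: Gamma = 0.047343

Derivation:
d1 = 0.3322897879; d2 = 0.0322897879
phi(d1) = 0.3775143172; exp(-qT) = 1.0000000000; exp(-rT) = 0.9962570225
Gamma = exp(-qT) * phi(d1) / (S * sigma * sqrt(T)) = 1.0000000000 * 0.3775143172 / (26.5800 * 0.6000 * 0.5000000000) = 0.047343


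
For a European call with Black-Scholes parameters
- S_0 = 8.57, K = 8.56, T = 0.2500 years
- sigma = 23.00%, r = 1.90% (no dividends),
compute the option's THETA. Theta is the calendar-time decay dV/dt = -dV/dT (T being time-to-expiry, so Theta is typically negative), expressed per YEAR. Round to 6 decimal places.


Answer: Theta = -0.862246

Derivation:
d1 = 0.1089568909; d2 = -0.0060431091
phi(d1) = 0.3965812522; exp(-qT) = 1.0000000000; exp(-rT) = 0.9952612634
Theta = -S*exp(-qT)*phi(d1)*sigma/(2*sqrt(T)) - r*K*exp(-rT)*N(d2) + q*S*exp(-qT)*N(d1)
N(d1) = 0.5433816586; N(d2) = 0.4975891630; sqrt(T) = 0.5000000000
Term 1 = -8.5700 * 1.0000000000 * 0.3965812522 * 0.2300 / (2 * 0.5000000000) = -0.7817013062
Term 2 = -0.0190 * 8.5600 * 0.9952612634 * 0.4975891630 = -0.0805444055
Term 3 = 0 (no dividend yield, q = 0)
Theta = -0.7817013062 + (-0.0805444055) + (0.0000000000) = -0.862246


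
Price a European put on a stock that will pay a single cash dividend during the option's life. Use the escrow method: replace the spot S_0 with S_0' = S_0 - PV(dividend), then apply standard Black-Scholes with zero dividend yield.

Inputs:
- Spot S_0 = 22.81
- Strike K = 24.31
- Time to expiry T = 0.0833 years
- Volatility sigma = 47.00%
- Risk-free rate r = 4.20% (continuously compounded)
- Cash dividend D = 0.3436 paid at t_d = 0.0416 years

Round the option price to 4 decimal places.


Answer: Price = 2.3310

Derivation:
PV(D) = D * exp(-r * t_d) = 0.3436 * 0.99825433 = 0.34300019
S_0' = S_0 - PV(D) = 22.8100 - 0.34300019 = 22.46699981
d1 = (ln(S_0'/K) + (r + sigma^2/2)*T) / (sigma*sqrt(T)) = -0.48758614
d2 = d1 - sigma*sqrt(T) = -0.62323632
exp(-rT) = 0.99650751
N(-d1) = 0.68707849; N(-d2) = 0.73343538
P = K * exp(-rT) * N(-d2) - S_0' * N(-d1) = 24.3100 * 0.99650751 * 0.73343538 - 22.46699981 * 0.68707849 = 2.3310


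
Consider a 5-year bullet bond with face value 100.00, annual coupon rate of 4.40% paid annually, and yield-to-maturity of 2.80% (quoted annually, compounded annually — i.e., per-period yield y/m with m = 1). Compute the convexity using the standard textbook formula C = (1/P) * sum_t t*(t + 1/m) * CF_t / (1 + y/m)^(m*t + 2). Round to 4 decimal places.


Answer: Convexity = 25.4614

Derivation:
Coupon per period c = face * coupon_rate / m = 4.400000
Periods per year m = 1; per-period yield y/m = 0.028000
Number of cashflows N = 5
Cashflows (t years, CF_t, discount factor 1/(1+y/m)^(m*t), PV):
  t = 1.0000: CF_t = 4.400000, DF = 0.972763, PV = 4.280156
  t = 2.0000: CF_t = 4.400000, DF = 0.946267, PV = 4.163576
  t = 3.0000: CF_t = 4.400000, DF = 0.920493, PV = 4.050171
  t = 4.0000: CF_t = 4.400000, DF = 0.895422, PV = 3.939855
  t = 5.0000: CF_t = 104.400000, DF = 0.871033, PV = 90.935807
Price P = sum_t PV_t = 107.369564
Convexity numerator sum_t t*(t + 1/m) * CF_t / (1+y/m)^(m*t + 2):
  t = 1.0000: term = 8.100341
  t = 2.0000: term = 23.639129
  t = 3.0000: term = 45.990523
  t = 4.0000: term = 74.563105
  t = 5.0000: term = 2581.487050
Convexity = (1/P) * sum = 2733.780148 / 107.369564 = 25.461407


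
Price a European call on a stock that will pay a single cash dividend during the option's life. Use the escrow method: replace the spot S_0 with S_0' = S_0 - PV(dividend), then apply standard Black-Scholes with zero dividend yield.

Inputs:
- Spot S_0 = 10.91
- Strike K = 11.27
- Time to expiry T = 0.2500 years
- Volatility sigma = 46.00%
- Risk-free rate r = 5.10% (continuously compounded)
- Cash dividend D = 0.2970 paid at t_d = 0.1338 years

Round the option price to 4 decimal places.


PV(D) = D * exp(-r * t_d) = 0.2970 * 0.99319943 = 0.29498023
S_0' = S_0 - PV(D) = 10.9100 - 0.29498023 = 10.61501977
d1 = (ln(S_0'/K) + (r + sigma^2/2)*T) / (sigma*sqrt(T)) = -0.08988857
d2 = d1 - sigma*sqrt(T) = -0.31988857
exp(-rT) = 0.98733094
N(d1) = 0.46418788; N(d2) = 0.37452640
C = S_0' * N(d1) - K * exp(-rT) * N(d2) = 10.61501977 * 0.46418788 - 11.2700 * 0.98733094 * 0.37452640 = 0.7599

Answer: Price = 0.7599


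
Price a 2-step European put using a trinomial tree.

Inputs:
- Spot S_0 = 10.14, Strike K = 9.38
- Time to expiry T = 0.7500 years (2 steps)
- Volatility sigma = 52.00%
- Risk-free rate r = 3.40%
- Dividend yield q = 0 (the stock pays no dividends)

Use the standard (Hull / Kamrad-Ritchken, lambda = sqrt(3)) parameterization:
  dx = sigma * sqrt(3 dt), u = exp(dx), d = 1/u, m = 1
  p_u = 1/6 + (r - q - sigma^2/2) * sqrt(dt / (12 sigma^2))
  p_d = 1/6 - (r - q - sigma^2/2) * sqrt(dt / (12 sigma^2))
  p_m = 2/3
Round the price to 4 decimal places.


dt = T/N = 0.375000; dx = sigma*sqrt(3*dt) = 0.551543
u = exp(dx) = 1.735930; d = 1/u = 0.576060
p_u = 0.132263, p_m = 0.666667, p_d = 0.201070
Discount per step: exp(-r*dt) = 0.987331
Stock lattice S(k, j) with j the centered position index:
  k=0: S(0,+0) = 10.1400
  k=1: S(1,-1) = 5.8412; S(1,+0) = 10.1400; S(1,+1) = 17.6023
  k=2: S(2,-2) = 3.3649; S(2,-1) = 5.8412; S(2,+0) = 10.1400; S(2,+1) = 17.6023; S(2,+2) = 30.5564
Terminal payoffs V(N, j) = max(K - S_T, 0):
  V(2,-2) = 6.015089; V(2,-1) = 3.538751; V(2,+0) = 0.000000; V(2,+1) = 0.000000; V(2,+2) = 0.000000
Backward induction: V(k, j) = exp(-r*dt) * [p_u * V(k+1, j+1) + p_m * V(k+1, j) + p_d * V(k+1, j-1)]
  V(1,-1) = exp(-r*dt) * [p_u*0.000000 + p_m*3.538751 + p_d*6.015089] = 3.523411
  V(1,+0) = exp(-r*dt) * [p_u*0.000000 + p_m*0.000000 + p_d*3.538751] = 0.702523
  V(1,+1) = exp(-r*dt) * [p_u*0.000000 + p_m*0.000000 + p_d*0.000000] = 0.000000
  V(0,+0) = exp(-r*dt) * [p_u*0.000000 + p_m*0.702523 + p_d*3.523411] = 1.161892

Answer: Price = V(0,0) = 1.1619


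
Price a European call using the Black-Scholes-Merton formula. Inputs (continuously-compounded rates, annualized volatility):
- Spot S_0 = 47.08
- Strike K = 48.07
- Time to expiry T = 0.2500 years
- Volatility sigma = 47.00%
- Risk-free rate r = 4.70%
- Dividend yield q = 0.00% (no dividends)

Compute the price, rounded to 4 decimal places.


Answer: Price = 4.2128

Derivation:
d1 = (ln(S/K) + (r - q + 0.5*sigma^2) * T) / (sigma * sqrt(T)) = 0.07894681
d2 = d1 - sigma * sqrt(T) = -0.15605319
exp(-rT) = 0.98831876; exp(-qT) = 1.00000000
C = S_0 * exp(-qT) * N(d1) - K * exp(-rT) * N(d2)
N(d1) = 0.53146254; N(d2) = 0.43799555
C = 47.0800 * 1.00000000 * 0.53146254 - 48.0700 * 0.98831876 * 0.43799555 = 4.2128


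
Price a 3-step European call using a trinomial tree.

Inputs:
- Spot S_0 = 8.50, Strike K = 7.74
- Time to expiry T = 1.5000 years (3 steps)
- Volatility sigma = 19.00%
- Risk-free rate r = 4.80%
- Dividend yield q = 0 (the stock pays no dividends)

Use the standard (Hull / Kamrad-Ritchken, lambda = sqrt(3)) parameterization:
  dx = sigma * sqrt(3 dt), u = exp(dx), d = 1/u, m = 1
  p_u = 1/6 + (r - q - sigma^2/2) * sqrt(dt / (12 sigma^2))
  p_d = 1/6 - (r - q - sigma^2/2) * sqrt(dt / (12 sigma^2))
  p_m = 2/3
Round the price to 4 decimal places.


dt = T/N = 0.500000; dx = sigma*sqrt(3*dt) = 0.232702
u = exp(dx) = 1.262005; d = 1/u = 0.792390
p_u = 0.198843, p_m = 0.666667, p_d = 0.134490
Discount per step: exp(-r*dt) = 0.976286
Stock lattice S(k, j) with j the centered position index:
  k=0: S(0,+0) = 8.5000
  k=1: S(1,-1) = 6.7353; S(1,+0) = 8.5000; S(1,+1) = 10.7270
  k=2: S(2,-2) = 5.3370; S(2,-1) = 6.7353; S(2,+0) = 8.5000; S(2,+1) = 10.7270; S(2,+2) = 13.5376
  k=3: S(3,-3) = 4.2290; S(3,-2) = 5.3370; S(3,-1) = 6.7353; S(3,+0) = 8.5000; S(3,+1) = 10.7270; S(3,+2) = 13.5376; S(3,+3) = 17.0845
Terminal payoffs V(N, j) = max(S_T - K, 0):
  V(3,-3) = 0.000000; V(3,-2) = 0.000000; V(3,-1) = 0.000000; V(3,+0) = 0.760000; V(3,+1) = 2.987040; V(3,+2) = 5.797576; V(3,+3) = 9.344485
Backward induction: V(k, j) = exp(-r*dt) * [p_u * V(k+1, j+1) + p_m * V(k+1, j) + p_d * V(k+1, j-1)]
  V(2,-2) = exp(-r*dt) * [p_u*0.000000 + p_m*0.000000 + p_d*0.000000] = 0.000000
  V(2,-1) = exp(-r*dt) * [p_u*0.760000 + p_m*0.000000 + p_d*0.000000] = 0.147537
  V(2,+0) = exp(-r*dt) * [p_u*2.987040 + p_m*0.760000 + p_d*0.000000] = 1.074519
  V(2,+1) = exp(-r*dt) * [p_u*5.797576 + p_m*2.987040 + p_d*0.760000] = 3.169395
  V(2,+2) = exp(-r*dt) * [p_u*9.344485 + p_m*5.797576 + p_d*2.987040] = 5.979618
  V(1,-1) = exp(-r*dt) * [p_u*1.074519 + p_m*0.147537 + p_d*0.000000] = 0.304619
  V(1,+0) = exp(-r*dt) * [p_u*3.169395 + p_m*1.074519 + p_d*0.147537] = 1.333997
  V(1,+1) = exp(-r*dt) * [p_u*5.979618 + p_m*3.169395 + p_d*1.074519] = 3.364718
  V(0,+0) = exp(-r*dt) * [p_u*3.364718 + p_m*1.333997 + p_d*0.304619] = 1.561423

Answer: Price = V(0,0) = 1.5614


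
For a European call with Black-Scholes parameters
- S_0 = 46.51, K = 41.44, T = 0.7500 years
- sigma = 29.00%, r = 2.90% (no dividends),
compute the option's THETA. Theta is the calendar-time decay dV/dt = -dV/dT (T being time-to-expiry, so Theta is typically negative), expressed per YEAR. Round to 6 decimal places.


Answer: Theta = -3.258769

Derivation:
d1 = 0.6717500057; d2 = 0.4206026386
phi(d1) = 0.3183631495; exp(-qT) = 1.0000000000; exp(-rT) = 0.9784848257
Theta = -S*exp(-qT)*phi(d1)*sigma/(2*sqrt(T)) - r*K*exp(-rT)*N(d2) + q*S*exp(-qT)*N(d1)
N(d1) = 0.7491285696; N(d2) = 0.6629773667; sqrt(T) = 0.8660254038
Term 1 = -46.5100 * 1.0000000000 * 0.3183631495 * 0.2900 / (2 * 0.8660254038) = -2.4791711105
Term 2 = -0.0290 * 41.4400 * 0.9784848257 * 0.6629773667 = -0.7795976871
Term 3 = 0 (no dividend yield, q = 0)
Theta = -2.4791711105 + (-0.7795976871) + (0.0000000000) = -3.258769


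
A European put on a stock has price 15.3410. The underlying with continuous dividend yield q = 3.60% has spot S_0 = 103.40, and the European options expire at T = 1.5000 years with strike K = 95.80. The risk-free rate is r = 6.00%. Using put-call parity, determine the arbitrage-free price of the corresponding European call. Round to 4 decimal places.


Put-call parity: C - P = S_0 * exp(-qT) - K * exp(-rT).
S_0 * exp(-qT) = 103.4000 * 0.94743211 = 97.96447981
K * exp(-rT) = 95.8000 * 0.91393119 = 87.55460755
C = P + S*exp(-qT) - K*exp(-rT)
C = 15.3410 + 97.96447981 - 87.55460755 = 25.7509

Answer: Call price = 25.7509


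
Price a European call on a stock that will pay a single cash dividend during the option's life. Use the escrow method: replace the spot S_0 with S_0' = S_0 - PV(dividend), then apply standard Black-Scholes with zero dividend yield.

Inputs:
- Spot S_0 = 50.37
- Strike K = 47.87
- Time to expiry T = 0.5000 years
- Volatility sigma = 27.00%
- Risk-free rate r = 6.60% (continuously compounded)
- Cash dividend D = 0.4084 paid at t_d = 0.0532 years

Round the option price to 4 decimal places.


PV(D) = D * exp(-r * t_d) = 0.4084 * 0.99649496 = 0.40696854
S_0' = S_0 - PV(D) = 50.3700 - 0.40696854 = 49.96303146
d1 = (ln(S_0'/K) + (r + sigma^2/2)*T) / (sigma*sqrt(T)) = 0.49245723
d2 = d1 - sigma*sqrt(T) = 0.30153839
exp(-rT) = 0.96753856
N(d1) = 0.68880192; N(d2) = 0.61849801
C = S_0' * N(d1) - K * exp(-rT) * N(d2) = 49.96303146 * 0.68880192 - 47.8700 * 0.96753856 * 0.61849801 = 5.7682

Answer: Price = 5.7682


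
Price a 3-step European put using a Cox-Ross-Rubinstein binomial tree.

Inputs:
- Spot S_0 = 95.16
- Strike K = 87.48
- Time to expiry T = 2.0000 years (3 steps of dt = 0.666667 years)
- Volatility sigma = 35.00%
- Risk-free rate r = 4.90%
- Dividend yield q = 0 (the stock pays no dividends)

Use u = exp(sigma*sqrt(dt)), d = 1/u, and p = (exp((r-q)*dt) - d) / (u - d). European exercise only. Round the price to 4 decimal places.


Answer: Price = V(0,0) = 11.3625

Derivation:
dt = T/N = 0.666667
u = exp(sigma*sqrt(dt)) = 1.330791; d = 1/u = 0.751433
p = (exp((r-q)*dt) - d) / (u - d) = 0.486354
Discount per step: exp(-r*dt) = 0.967861
Stock lattice S(k, i) with i counting down-moves:
  k=0: S(0,0) = 95.1600
  k=1: S(1,0) = 126.6381; S(1,1) = 71.5063
  k=2: S(2,0) = 168.5289; S(2,1) = 95.1600; S(2,2) = 53.7322
  k=3: S(3,0) = 224.2768; S(3,1) = 126.6381; S(3,2) = 71.5063; S(3,3) = 40.3761
Terminal payoffs V(N, i) = max(K - S_T, 0):
  V(3,0) = 0.000000; V(3,1) = 0.000000; V(3,2) = 15.973677; V(3,3) = 47.103890
Backward induction: V(k, i) = exp(-r*dt) * [p * V(k+1, i) + (1-p) * V(k+1, i+1)].
  V(2,0) = exp(-r*dt) * [p*0.000000 + (1-p)*0.000000] = 0.000000
  V(2,1) = exp(-r*dt) * [p*0.000000 + (1-p)*15.973677] = 7.941121
  V(2,2) = exp(-r*dt) * [p*15.973677 + (1-p)*47.103890] = 30.936311
  V(1,0) = exp(-r*dt) * [p*0.000000 + (1-p)*7.941121] = 3.947833
  V(1,1) = exp(-r*dt) * [p*7.941121 + (1-p)*30.936311] = 19.117684
  V(0,0) = exp(-r*dt) * [p*3.947833 + (1-p)*19.117684] = 11.362463


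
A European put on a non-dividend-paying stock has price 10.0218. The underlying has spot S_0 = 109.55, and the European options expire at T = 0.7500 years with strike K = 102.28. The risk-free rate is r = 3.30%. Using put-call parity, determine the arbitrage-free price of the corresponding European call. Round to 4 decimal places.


Put-call parity: C - P = S_0 * exp(-qT) - K * exp(-rT).
S_0 * exp(-qT) = 109.5500 * 1.00000000 = 109.55000000
K * exp(-rT) = 102.2800 * 0.97555377 = 99.77963959
C = P + S*exp(-qT) - K*exp(-rT)
C = 10.0218 + 109.55000000 - 99.77963959 = 19.7922

Answer: Call price = 19.7922


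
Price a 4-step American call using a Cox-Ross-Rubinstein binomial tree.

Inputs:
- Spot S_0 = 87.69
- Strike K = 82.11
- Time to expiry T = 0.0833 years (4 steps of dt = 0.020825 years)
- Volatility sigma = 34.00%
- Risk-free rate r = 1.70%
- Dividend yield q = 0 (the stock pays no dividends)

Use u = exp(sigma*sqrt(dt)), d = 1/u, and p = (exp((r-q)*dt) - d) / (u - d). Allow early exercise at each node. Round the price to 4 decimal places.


Answer: Price = V(0,0) = 7.0435

Derivation:
dt = T/N = 0.020825
u = exp(sigma*sqrt(dt)) = 1.050289; d = 1/u = 0.952119
p = (exp((r-q)*dt) - d) / (u - d) = 0.491343
Discount per step: exp(-r*dt) = 0.999646
Stock lattice S(k, i) with i counting down-moves:
  k=0: S(0,0) = 87.6900
  k=1: S(1,0) = 92.0998; S(1,1) = 83.4913
  k=2: S(2,0) = 96.7314; S(2,1) = 87.6900; S(2,2) = 79.4937
  k=3: S(3,0) = 101.5959; S(3,1) = 92.0998; S(3,2) = 83.4913; S(3,3) = 75.6875
  k=4: S(4,0) = 106.7050; S(4,1) = 96.7314; S(4,2) = 87.6900; S(4,3) = 79.4937; S(4,4) = 72.0635
Terminal payoffs V(N, i) = max(S_T - K, 0):
  V(4,0) = 24.594966; V(4,1) = 14.621373; V(4,2) = 5.580000; V(4,3) = 0.000000; V(4,4) = 0.000000
Backward induction: V(k, i) = exp(-r*dt) * [p * V(k+1, i) + (1-p) * V(k+1, i+1)]; then take max(V_cont, immediate exercise) for American.
  V(3,0) = exp(-r*dt) * [p*24.594966 + (1-p)*14.621373] = 19.514919; exercise = 19.485855; V(3,0) = max -> 19.514919
  V(3,1) = exp(-r*dt) * [p*14.621373 + (1-p)*5.580000] = 10.018869; exercise = 9.989805; V(3,1) = max -> 10.018869
  V(3,2) = exp(-r*dt) * [p*5.580000 + (1-p)*0.000000] = 2.740724; exercise = 1.381340; V(3,2) = max -> 2.740724
  V(3,3) = exp(-r*dt) * [p*0.000000 + (1-p)*0.000000] = 0.000000; exercise = 0.000000; V(3,3) = max -> 0.000000
  V(2,0) = exp(-r*dt) * [p*19.514919 + (1-p)*10.018869] = 14.679490; exercise = 14.621373; V(2,0) = max -> 14.679490
  V(2,1) = exp(-r*dt) * [p*10.018869 + (1-p)*2.740724] = 6.314555; exercise = 5.580000; V(2,1) = max -> 6.314555
  V(2,2) = exp(-r*dt) * [p*2.740724 + (1-p)*0.000000] = 1.346159; exercise = 0.000000; V(2,2) = max -> 1.346159
  V(1,0) = exp(-r*dt) * [p*14.679490 + (1-p)*6.314555] = 10.420918; exercise = 9.989805; V(1,0) = max -> 10.420918
  V(1,1) = exp(-r*dt) * [p*6.314555 + (1-p)*1.346159] = 3.786006; exercise = 1.381340; V(1,1) = max -> 3.786006
  V(0,0) = exp(-r*dt) * [p*10.420918 + (1-p)*3.786006] = 7.043530; exercise = 5.580000; V(0,0) = max -> 7.043530


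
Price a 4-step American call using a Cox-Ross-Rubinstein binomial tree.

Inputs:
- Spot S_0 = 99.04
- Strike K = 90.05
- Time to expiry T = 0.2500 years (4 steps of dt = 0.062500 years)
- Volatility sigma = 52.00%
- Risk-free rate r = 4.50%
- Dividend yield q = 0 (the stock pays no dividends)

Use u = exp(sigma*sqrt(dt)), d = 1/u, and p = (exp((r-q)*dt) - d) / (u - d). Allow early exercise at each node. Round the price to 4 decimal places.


dt = T/N = 0.062500
u = exp(sigma*sqrt(dt)) = 1.138828; d = 1/u = 0.878095
p = (exp((r-q)*dt) - d) / (u - d) = 0.478348
Discount per step: exp(-r*dt) = 0.997191
Stock lattice S(k, i) with i counting down-moves:
  k=0: S(0,0) = 99.0400
  k=1: S(1,0) = 112.7896; S(1,1) = 86.9666
  k=2: S(2,0) = 128.4480; S(2,1) = 99.0400; S(2,2) = 76.3649
  k=3: S(3,0) = 146.2802; S(3,1) = 112.7896; S(3,2) = 86.9666; S(3,3) = 67.0557
  k=4: S(4,0) = 166.5880; S(4,1) = 128.4480; S(4,2) = 99.0400; S(4,3) = 76.3649; S(4,4) = 58.8813
Terminal payoffs V(N, i) = max(S_T - K, 0):
  V(4,0) = 76.538018; V(4,1) = 38.397956; V(4,2) = 8.990000; V(4,3) = 0.000000; V(4,4) = 0.000000
Backward induction: V(k, i) = exp(-r*dt) * [p * V(k+1, i) + (1-p) * V(k+1, i+1)]; then take max(V_cont, immediate exercise) for American.
  V(3,0) = exp(-r*dt) * [p*76.538018 + (1-p)*38.397956] = 56.483088; exercise = 56.230178; V(3,0) = max -> 56.483088
  V(3,1) = exp(-r*dt) * [p*38.397956 + (1-p)*8.990000] = 22.992473; exercise = 22.739563; V(3,1) = max -> 22.992473
  V(3,2) = exp(-r*dt) * [p*8.990000 + (1-p)*0.000000] = 4.288269; exercise = 0.000000; V(3,2) = max -> 4.288269
  V(3,3) = exp(-r*dt) * [p*0.000000 + (1-p)*0.000000] = 0.000000; exercise = 0.000000; V(3,3) = max -> 0.000000
  V(2,0) = exp(-r*dt) * [p*56.483088 + (1-p)*22.992473] = 38.903065; exercise = 38.397956; V(2,0) = max -> 38.903065
  V(2,1) = exp(-r*dt) * [p*22.992473 + (1-p)*4.288269] = 13.198211; exercise = 8.990000; V(2,1) = max -> 13.198211
  V(2,2) = exp(-r*dt) * [p*4.288269 + (1-p)*0.000000] = 2.045523; exercise = 0.000000; V(2,2) = max -> 2.045523
  V(1,0) = exp(-r*dt) * [p*38.903065 + (1-p)*13.198211] = 25.422469; exercise = 22.739563; V(1,0) = max -> 25.422469
  V(1,1) = exp(-r*dt) * [p*13.198211 + (1-p)*2.045523] = 7.359658; exercise = 0.000000; V(1,1) = max -> 7.359658
  V(0,0) = exp(-r*dt) * [p*25.422469 + (1-p)*7.359658] = 15.955027; exercise = 8.990000; V(0,0) = max -> 15.955027

Answer: Price = V(0,0) = 15.9550


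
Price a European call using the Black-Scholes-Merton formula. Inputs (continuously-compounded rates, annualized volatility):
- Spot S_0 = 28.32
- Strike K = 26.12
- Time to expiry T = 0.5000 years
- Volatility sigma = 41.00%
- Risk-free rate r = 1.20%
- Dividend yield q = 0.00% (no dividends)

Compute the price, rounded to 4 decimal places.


Answer: Price = 4.4447

Derivation:
d1 = (ln(S/K) + (r - q + 0.5*sigma^2) * T) / (sigma * sqrt(T)) = 0.44458723
d2 = d1 - sigma * sqrt(T) = 0.15467345
exp(-rT) = 0.99401796; exp(-qT) = 1.00000000
C = S_0 * exp(-qT) * N(d1) - K * exp(-rT) * N(d2)
N(d1) = 0.67169096; N(d2) = 0.56146062
C = 28.3200 * 1.00000000 * 0.67169096 - 26.1200 * 0.99401796 * 0.56146062 = 4.4447
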